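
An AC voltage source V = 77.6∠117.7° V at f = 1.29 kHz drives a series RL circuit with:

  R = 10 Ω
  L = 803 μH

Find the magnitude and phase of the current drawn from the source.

Step 1 — Angular frequency: ω = 2π·f = 2π·1290 = 8105 rad/s.
Step 2 — Component impedances:
  R: Z = R = 10 Ω
  L: Z = jωL = j·8105·0.000803 = 0 + j6.509 Ω
Step 3 — Series combination: Z_total = R + L = 10 + j6.509 Ω = 11.93∠33.1° Ω.
Step 4 — Source phasor: V = 77.6∠117.7° V = -36.07 + j68.71 V.
Step 5 — Ohm's law: I = V / Z_total = (-36.07 + j68.71) / (10 + j6.509) = 0.6074 + j6.475 A.
Step 6 — Convert to polar: |I| = 6.504 A, ∠I = 84.6°.

I = 6.504∠84.6° A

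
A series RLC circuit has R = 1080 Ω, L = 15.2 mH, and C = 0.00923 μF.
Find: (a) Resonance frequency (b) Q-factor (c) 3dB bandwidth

Step 1 — Resonance: ω₀ = 1/√(LC) = 1/√(0.0152·9.23e-09) = 8.443e+04 rad/s.
Step 2 — f₀ = ω₀/(2π) = 1.344e+04 Hz.
Step 3 — Series Q: Q = ω₀L/R = 8.443e+04·0.0152/1080 = 1.188.
Step 4 — Bandwidth: Δω = ω₀/Q = 7.105e+04 rad/s; BW = Δω/(2π) = 1.131e+04 Hz.

(a) f₀ = 1.344e+04 Hz  (b) Q = 1.188  (c) BW = 1.131e+04 Hz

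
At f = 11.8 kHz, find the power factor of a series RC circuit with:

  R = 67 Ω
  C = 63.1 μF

Step 1 — Angular frequency: ω = 2π·f = 2π·1.18e+04 = 7.414e+04 rad/s.
Step 2 — Component impedances:
  R: Z = R = 67 Ω
  C: Z = 1/(jωC) = -j/(ω·C) = 0 - j0.2138 Ω
Step 3 — Series combination: Z_total = R + C = 67 - j0.2138 Ω = 67∠-0.2° Ω.
Step 4 — Power factor: PF = cos(φ) = Re(Z)/|Z| = 67/67 = 1.
Step 5 — Type: Im(Z) = -0.2138 ⇒ leading (phase φ = -0.2°).

PF = 1 (leading, φ = -0.2°)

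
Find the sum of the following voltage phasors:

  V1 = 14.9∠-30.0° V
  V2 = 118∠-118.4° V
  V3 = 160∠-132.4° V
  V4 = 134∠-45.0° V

Step 1 — Convert each phasor to rectangular form:
  V1 = 14.9·(cos(-30.0°) + j·sin(-30.0°)) = 12.9 - j7.45 V
  V2 = 118·(cos(-118.4°) + j·sin(-118.4°)) = -56.12 - j103.8 V
  V3 = 160·(cos(-132.4°) + j·sin(-132.4°)) = -107.9 - j118.2 V
  V4 = 134·(cos(-45.0°) + j·sin(-45.0°)) = 94.75 - j94.75 V
Step 2 — Sum components: V_total = -56.36 - j324.2 V.
Step 3 — Convert to polar: |V_total| = 329 V, ∠V_total = -99.9°.

V_total = 329∠-99.9° V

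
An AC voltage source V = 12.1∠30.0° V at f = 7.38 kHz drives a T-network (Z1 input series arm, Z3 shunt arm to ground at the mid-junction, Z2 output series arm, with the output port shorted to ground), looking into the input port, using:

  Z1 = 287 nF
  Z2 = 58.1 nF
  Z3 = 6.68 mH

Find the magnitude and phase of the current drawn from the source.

Step 1 — Angular frequency: ω = 2π·f = 2π·7380 = 4.637e+04 rad/s.
Step 2 — Component impedances:
  Z1: Z = 1/(jωC) = -j/(ω·C) = 0 - j75.14 Ω
  Z2: Z = 1/(jωC) = -j/(ω·C) = 0 - j371.2 Ω
  Z3: Z = jωL = j·4.637e+04·0.00668 = 0 + j309.8 Ω
Step 3 — With the output port shorted to ground, the output series arm Z2 runs from the junction to ground; the shunt arm Z3 also runs from the junction to ground. They appear in parallel: Z3 || Z2 = 0 + j1872 Ω.
Step 4 — Series with input arm Z1: Z_in = Z1 + (Z3 || Z2) = 0 + j1796 Ω = 1796∠90.0° Ω.
Step 5 — Source phasor: V = 12.1∠30.0° V = 10.48 + j6.05 V.
Step 6 — Ohm's law: I = V / Z_total = (10.48 + j6.05) / (0 + j1796) = 0.003368 - j0.005833 A.
Step 7 — Convert to polar: |I| = 0.006736 A, ∠I = -60.0°.

I = 0.006736∠-60.0° A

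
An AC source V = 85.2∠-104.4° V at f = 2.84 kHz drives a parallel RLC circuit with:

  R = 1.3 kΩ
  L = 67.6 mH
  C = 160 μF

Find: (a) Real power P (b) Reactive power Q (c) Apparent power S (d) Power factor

Step 1 — Angular frequency: ω = 2π·f = 2π·2840 = 1.784e+04 rad/s.
Step 2 — Component impedances:
  R: Z = R = 1300 Ω
  L: Z = jωL = j·1.784e+04·0.0676 = 0 + j1206 Ω
  C: Z = 1/(jωC) = -j/(ω·C) = 0 - j0.3503 Ω
Step 3 — Parallel combination: 1/Z_total = 1/R + 1/L + 1/C; Z_total = 9.442e-05 - j0.3504 Ω = 0.3504∠-90.0° Ω.
Step 4 — Source phasor: V = 85.2∠-104.4° V = -21.19 - j82.52 V.
Step 5 — Current: I = V / Z = 235.5 - j60.54 A = 243.2∠-14.4° A.
Step 6 — Complex power: S = V·I* = 5.584 - j2.072e+04 VA.
Step 7 — Real power: P = Re(S) = 5.584 W.
Step 8 — Reactive power: Q = Im(S) = -2.072e+04 VAR.
Step 9 — Apparent power: |S| = 2.072e+04 VA.
Step 10 — Power factor: PF = P/|S| = 0.0002695 (leading).

(a) P = 5.584 W  (b) Q = -2.072e+04 VAR  (c) S = 2.072e+04 VA  (d) PF = 0.0002695 (leading)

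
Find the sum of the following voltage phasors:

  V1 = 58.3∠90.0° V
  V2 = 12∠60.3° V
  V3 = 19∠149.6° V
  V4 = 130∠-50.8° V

Step 1 — Convert each phasor to rectangular form:
  V1 = 58.3·(cos(90.0°) + j·sin(90.0°)) = 0 + j58.3 V
  V2 = 12·(cos(60.3°) + j·sin(60.3°)) = 5.946 + j10.42 V
  V3 = 19·(cos(149.6°) + j·sin(149.6°)) = -16.39 + j9.615 V
  V4 = 130·(cos(-50.8°) + j·sin(-50.8°)) = 82.16 - j100.7 V
Step 2 — Sum components: V_total = 71.72 - j22.4 V.
Step 3 — Convert to polar: |V_total| = 75.14 V, ∠V_total = -17.3°.

V_total = 75.14∠-17.3° V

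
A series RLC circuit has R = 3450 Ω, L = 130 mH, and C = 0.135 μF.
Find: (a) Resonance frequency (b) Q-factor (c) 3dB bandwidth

Step 1 — Resonance: ω₀ = 1/√(LC) = 1/√(0.13·1.35e-07) = 7549 rad/s.
Step 2 — f₀ = ω₀/(2π) = 1201 Hz.
Step 3 — Series Q: Q = ω₀L/R = 7549·0.13/3450 = 0.2844.
Step 4 — Bandwidth: Δω = ω₀/Q = 2.654e+04 rad/s; BW = Δω/(2π) = 4224 Hz.

(a) f₀ = 1201 Hz  (b) Q = 0.2844  (c) BW = 4224 Hz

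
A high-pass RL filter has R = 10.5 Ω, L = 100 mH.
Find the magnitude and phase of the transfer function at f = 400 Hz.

Step 1 — Angular frequency: ω = 2π·400 = 2513 rad/s.
Step 2 — Transfer function: H(jω) = jωL/(R + jωL).
Step 3 — Numerator jωL = j·251.3; denominator R + jωL = 10.5 + j251.3.
Step 4 — H = 0.9983 + j0.04171.
Step 5 — Magnitude: |H| = 0.9991 (-0.0 dB); phase: φ = 2.4°.

|H| = 0.9991 (-0.0 dB), φ = 2.4°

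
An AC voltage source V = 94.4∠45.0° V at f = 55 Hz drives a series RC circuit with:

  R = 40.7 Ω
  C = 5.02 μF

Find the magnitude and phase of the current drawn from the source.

Step 1 — Angular frequency: ω = 2π·f = 2π·55 = 345.6 rad/s.
Step 2 — Component impedances:
  R: Z = R = 40.7 Ω
  C: Z = 1/(jωC) = -j/(ω·C) = 0 - j576.4 Ω
Step 3 — Series combination: Z_total = R + C = 40.7 - j576.4 Ω = 577.9∠-86.0° Ω.
Step 4 — Source phasor: V = 94.4∠45.0° V = 66.75 + j66.75 V.
Step 5 — Ohm's law: I = V / Z_total = (66.75 + j66.75) / (40.7 - j576.4) = -0.1071 + j0.1234 A.
Step 6 — Convert to polar: |I| = 0.1634 A, ∠I = 131.0°.

I = 0.1634∠131.0° A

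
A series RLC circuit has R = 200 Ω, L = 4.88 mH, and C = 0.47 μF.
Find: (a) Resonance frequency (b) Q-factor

Step 1 — Resonance condition Im(Z)=0 gives ω₀ = 1/√(LC).
Step 2 — ω₀ = 1/√(0.00488·4.7e-07) = 2.088e+04 rad/s.
Step 3 — f₀ = ω₀/(2π) = 3323 Hz.
Step 4 — Series Q: Q = ω₀L/R = 2.088e+04·0.00488/200 = 0.5095.

(a) f₀ = 3323 Hz  (b) Q = 0.5095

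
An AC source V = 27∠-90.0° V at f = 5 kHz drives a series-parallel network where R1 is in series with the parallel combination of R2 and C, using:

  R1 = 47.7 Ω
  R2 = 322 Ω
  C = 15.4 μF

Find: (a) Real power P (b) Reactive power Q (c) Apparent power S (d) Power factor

Step 1 — Angular frequency: ω = 2π·f = 2π·5000 = 3.142e+04 rad/s.
Step 2 — Component impedances:
  R1: Z = R = 47.7 Ω
  R2: Z = R = 322 Ω
  C: Z = 1/(jωC) = -j/(ω·C) = 0 - j2.067 Ω
Step 3 — Parallel branch: R2 || C = 1/(1/R2 + 1/C) = 0.01327 - j2.067 Ω.
Step 4 — Series with R1: Z_total = R1 + (R2 || C) = 47.71 - j2.067 Ω = 47.76∠-2.5° Ω.
Step 5 — Source phasor: V = 27∠-90.0° V = 0 - j27 V.
Step 6 — Current: I = V / Z = 0.02447 - j0.5648 A = 0.5654∠-87.5° A.
Step 7 — Complex power: S = V·I* = 15.25 - j0.6606 VA.
Step 8 — Real power: P = Re(S) = 15.25 W.
Step 9 — Reactive power: Q = Im(S) = -0.6606 VAR.
Step 10 — Apparent power: |S| = 15.26 VA.
Step 11 — Power factor: PF = P/|S| = 0.9991 (leading).

(a) P = 15.25 W  (b) Q = -0.6606 VAR  (c) S = 15.26 VA  (d) PF = 0.9991 (leading)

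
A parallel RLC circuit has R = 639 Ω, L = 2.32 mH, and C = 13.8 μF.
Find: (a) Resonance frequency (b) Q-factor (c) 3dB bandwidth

Step 1 — Resonance: ω₀ = 1/√(LC) = 1/√(0.00232·1.38e-05) = 5589 rad/s.
Step 2 — f₀ = ω₀/(2π) = 889.5 Hz.
Step 3 — Parallel Q: Q = R/(ω₀L) = 639/(5589·0.00232) = 49.28.
Step 4 — Bandwidth: Δω = ω₀/Q = 113.4 rad/s; BW = Δω/(2π) = 18.05 Hz.

(a) f₀ = 889.5 Hz  (b) Q = 49.28  (c) BW = 18.05 Hz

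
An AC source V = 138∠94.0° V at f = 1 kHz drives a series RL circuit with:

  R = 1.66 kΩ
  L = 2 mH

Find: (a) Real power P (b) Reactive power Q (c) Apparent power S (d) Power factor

Step 1 — Angular frequency: ω = 2π·f = 2π·1000 = 6283 rad/s.
Step 2 — Component impedances:
  R: Z = R = 1660 Ω
  L: Z = jωL = j·6283·0.002 = 0 + j12.57 Ω
Step 3 — Series combination: Z_total = R + L = 1660 + j12.57 Ω = 1660∠0.4° Ω.
Step 4 — Source phasor: V = 138∠94.0° V = -9.626 + j137.7 V.
Step 5 — Current: I = V / Z = -0.005171 + j0.08297 A = 0.08313∠93.6° A.
Step 6 — Complex power: S = V·I* = 11.47 + j0.08684 VA.
Step 7 — Real power: P = Re(S) = 11.47 W.
Step 8 — Reactive power: Q = Im(S) = 0.08684 VAR.
Step 9 — Apparent power: |S| = 11.47 VA.
Step 10 — Power factor: PF = P/|S| = 1 (lagging).

(a) P = 11.47 W  (b) Q = 0.08684 VAR  (c) S = 11.47 VA  (d) PF = 1 (lagging)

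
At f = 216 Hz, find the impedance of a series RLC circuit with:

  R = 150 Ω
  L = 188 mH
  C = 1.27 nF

Step 1 — Angular frequency: ω = 2π·f = 2π·216 = 1357 rad/s.
Step 2 — Component impedances:
  R: Z = R = 150 Ω
  L: Z = jωL = j·1357·0.188 = 0 + j255.1 Ω
  C: Z = 1/(jωC) = -j/(ω·C) = 0 - j5.802e+05 Ω
Step 3 — Series combination: Z_total = R + L + C = 150 - j5.799e+05 Ω = 5.799e+05∠-90.0° Ω.

Z = 150 - j5.799e+05 Ω = 5.799e+05∠-90.0° Ω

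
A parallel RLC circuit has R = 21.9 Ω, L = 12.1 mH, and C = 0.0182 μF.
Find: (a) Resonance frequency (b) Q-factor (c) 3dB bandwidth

Step 1 — Resonance: ω₀ = 1/√(LC) = 1/√(0.0121·1.82e-08) = 6.739e+04 rad/s.
Step 2 — f₀ = ω₀/(2π) = 1.072e+04 Hz.
Step 3 — Parallel Q: Q = R/(ω₀L) = 21.9/(6.739e+04·0.0121) = 0.02686.
Step 4 — Bandwidth: Δω = ω₀/Q = 2.509e+06 rad/s; BW = Δω/(2π) = 3.993e+05 Hz.

(a) f₀ = 1.072e+04 Hz  (b) Q = 0.02686  (c) BW = 3.993e+05 Hz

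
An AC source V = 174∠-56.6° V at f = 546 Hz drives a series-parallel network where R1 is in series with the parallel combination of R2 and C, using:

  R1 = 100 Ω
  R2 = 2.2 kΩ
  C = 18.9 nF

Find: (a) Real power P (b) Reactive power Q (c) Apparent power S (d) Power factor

Step 1 — Angular frequency: ω = 2π·f = 2π·546 = 3431 rad/s.
Step 2 — Component impedances:
  R1: Z = R = 100 Ω
  R2: Z = R = 2200 Ω
  C: Z = 1/(jωC) = -j/(ω·C) = 0 - j1.542e+04 Ω
Step 3 — Parallel branch: R2 || C = 1/(1/R2 + 1/C) = 2156 - j307.6 Ω.
Step 4 — Series with R1: Z_total = R1 + (R2 || C) = 2256 - j307.6 Ω = 2277∠-7.8° Ω.
Step 5 — Source phasor: V = 174∠-56.6° V = 95.78 - j145.3 V.
Step 6 — Current: I = V / Z = 0.0503 - j0.05753 A = 0.07642∠-48.8° A.
Step 7 — Complex power: S = V·I* = 13.17 - j1.796 VA.
Step 8 — Real power: P = Re(S) = 13.17 W.
Step 9 — Reactive power: Q = Im(S) = -1.796 VAR.
Step 10 — Apparent power: |S| = 13.3 VA.
Step 11 — Power factor: PF = P/|S| = 0.9908 (leading).

(a) P = 13.17 W  (b) Q = -1.796 VAR  (c) S = 13.3 VA  (d) PF = 0.9908 (leading)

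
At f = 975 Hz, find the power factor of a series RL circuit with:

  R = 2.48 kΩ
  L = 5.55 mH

Step 1 — Angular frequency: ω = 2π·f = 2π·975 = 6126 rad/s.
Step 2 — Component impedances:
  R: Z = R = 2480 Ω
  L: Z = jωL = j·6126·0.00555 = 0 + j34 Ω
Step 3 — Series combination: Z_total = R + L = 2480 + j34 Ω = 2480∠0.8° Ω.
Step 4 — Power factor: PF = cos(φ) = Re(Z)/|Z| = 2480/2480.2 = 0.9999.
Step 5 — Type: Im(Z) = 34 ⇒ lagging (phase φ = 0.8°).

PF = 0.9999 (lagging, φ = 0.8°)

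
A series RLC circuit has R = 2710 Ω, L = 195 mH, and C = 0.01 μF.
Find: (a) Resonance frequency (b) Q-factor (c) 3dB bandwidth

Step 1 — Resonance condition Im(Z)=0 gives ω₀ = 1/√(LC).
Step 2 — ω₀ = 1/√(0.195·1e-08) = 2.265e+04 rad/s.
Step 3 — f₀ = ω₀/(2π) = 3604 Hz.
Step 4 — Series Q: Q = ω₀L/R = 2.265e+04·0.195/2710 = 1.629.
Step 5 — 3dB bandwidth: Δω = ω₀/Q = 1.39e+04 rad/s; BW = Δω/(2π) = 2212 Hz.

(a) f₀ = 3604 Hz  (b) Q = 1.629  (c) BW = 2212 Hz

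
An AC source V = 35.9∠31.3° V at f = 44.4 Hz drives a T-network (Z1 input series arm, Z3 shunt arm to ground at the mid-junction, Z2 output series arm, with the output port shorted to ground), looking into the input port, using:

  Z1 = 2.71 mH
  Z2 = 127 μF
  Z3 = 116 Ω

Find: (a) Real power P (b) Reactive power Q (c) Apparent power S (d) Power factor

Step 1 — Angular frequency: ω = 2π·f = 2π·44.4 = 279 rad/s.
Step 2 — Component impedances:
  Z1: Z = jωL = j·279·0.00271 = 0 + j0.756 Ω
  Z2: Z = 1/(jωC) = -j/(ω·C) = 0 - j28.22 Ω
  Z3: Z = R = 116 Ω
Step 3 — With the output port shorted to ground, the output series arm Z2 runs from the junction to ground; the shunt arm Z3 also runs from the junction to ground. They appear in parallel: Z3 || Z2 = 6.484 - j26.65 Ω.
Step 4 — Series with input arm Z1: Z_in = Z1 + (Z3 || Z2) = 6.484 - j25.89 Ω = 26.69∠-75.9° Ω.
Step 5 — Source phasor: V = 35.9∠31.3° V = 30.68 + j18.65 V.
Step 6 — Current: I = V / Z = -0.3987 + j1.285 A = 1.345∠107.2° A.
Step 7 — Complex power: S = V·I* = 11.73 - j46.84 VA.
Step 8 — Real power: P = Re(S) = 11.73 W.
Step 9 — Reactive power: Q = Im(S) = -46.84 VAR.
Step 10 — Apparent power: |S| = 48.29 VA.
Step 11 — Power factor: PF = P/|S| = 0.2429 (leading).

(a) P = 11.73 W  (b) Q = -46.84 VAR  (c) S = 48.29 VA  (d) PF = 0.2429 (leading)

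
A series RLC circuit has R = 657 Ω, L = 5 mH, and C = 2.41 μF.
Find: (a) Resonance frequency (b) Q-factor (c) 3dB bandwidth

Step 1 — Resonance: ω₀ = 1/√(LC) = 1/√(0.005·2.41e-06) = 9110 rad/s.
Step 2 — f₀ = ω₀/(2π) = 1450 Hz.
Step 3 — Series Q: Q = ω₀L/R = 9110·0.005/657 = 0.06933.
Step 4 — Bandwidth: Δω = ω₀/Q = 1.314e+05 rad/s; BW = Δω/(2π) = 2.091e+04 Hz.

(a) f₀ = 1450 Hz  (b) Q = 0.06933  (c) BW = 2.091e+04 Hz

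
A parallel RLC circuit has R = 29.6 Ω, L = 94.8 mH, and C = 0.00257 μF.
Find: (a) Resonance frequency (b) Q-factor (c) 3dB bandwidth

Step 1 — Resonance: ω₀ = 1/√(LC) = 1/√(0.0948·2.57e-09) = 6.407e+04 rad/s.
Step 2 — f₀ = ω₀/(2π) = 1.02e+04 Hz.
Step 3 — Parallel Q: Q = R/(ω₀L) = 29.6/(6.407e+04·0.0948) = 0.004874.
Step 4 — Bandwidth: Δω = ω₀/Q = 1.315e+07 rad/s; BW = Δω/(2π) = 2.092e+06 Hz.

(a) f₀ = 1.02e+04 Hz  (b) Q = 0.004874  (c) BW = 2.092e+06 Hz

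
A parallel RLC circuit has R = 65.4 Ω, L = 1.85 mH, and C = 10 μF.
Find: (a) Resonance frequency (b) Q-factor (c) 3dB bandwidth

Step 1 — Resonance: ω₀ = 1/√(LC) = 1/√(0.00185·1e-05) = 7352 rad/s.
Step 2 — f₀ = ω₀/(2π) = 1170 Hz.
Step 3 — Parallel Q: Q = R/(ω₀L) = 65.4/(7352·0.00185) = 4.808.
Step 4 — Bandwidth: Δω = ω₀/Q = 1529 rad/s; BW = Δω/(2π) = 243.4 Hz.

(a) f₀ = 1170 Hz  (b) Q = 4.808  (c) BW = 243.4 Hz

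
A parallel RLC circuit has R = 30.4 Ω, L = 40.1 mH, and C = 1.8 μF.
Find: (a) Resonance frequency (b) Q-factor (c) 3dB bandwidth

Step 1 — Resonance: ω₀ = 1/√(LC) = 1/√(0.0401·1.8e-06) = 3722 rad/s.
Step 2 — f₀ = ω₀/(2π) = 592.4 Hz.
Step 3 — Parallel Q: Q = R/(ω₀L) = 30.4/(3722·0.0401) = 0.2037.
Step 4 — Bandwidth: Δω = ω₀/Q = 1.827e+04 rad/s; BW = Δω/(2π) = 2909 Hz.

(a) f₀ = 592.4 Hz  (b) Q = 0.2037  (c) BW = 2909 Hz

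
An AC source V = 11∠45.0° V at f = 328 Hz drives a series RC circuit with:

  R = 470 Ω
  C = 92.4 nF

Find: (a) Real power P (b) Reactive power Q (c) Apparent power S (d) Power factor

Step 1 — Angular frequency: ω = 2π·f = 2π·328 = 2061 rad/s.
Step 2 — Component impedances:
  R: Z = R = 470 Ω
  C: Z = 1/(jωC) = -j/(ω·C) = 0 - j5251 Ω
Step 3 — Series combination: Z_total = R + C = 470 - j5251 Ω = 5272∠-84.9° Ω.
Step 4 — Source phasor: V = 11∠45.0° V = 7.778 + j7.778 V.
Step 5 — Current: I = V / Z = -0.001338 + j0.001601 A = 0.002086∠129.9° A.
Step 6 — Complex power: S = V·I* = 0.002046 - j0.02286 VA.
Step 7 — Real power: P = Re(S) = 0.002046 W.
Step 8 — Reactive power: Q = Im(S) = -0.02286 VAR.
Step 9 — Apparent power: |S| = 0.02295 VA.
Step 10 — Power factor: PF = P/|S| = 0.08914 (leading).

(a) P = 0.002046 W  (b) Q = -0.02286 VAR  (c) S = 0.02295 VA  (d) PF = 0.08914 (leading)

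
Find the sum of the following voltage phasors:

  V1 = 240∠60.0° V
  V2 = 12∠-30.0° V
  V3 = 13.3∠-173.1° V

Step 1 — Convert each phasor to rectangular form:
  V1 = 240·(cos(60.0°) + j·sin(60.0°)) = 120 + j207.8 V
  V2 = 12·(cos(-30.0°) + j·sin(-30.0°)) = 10.39 - j6 V
  V3 = 13.3·(cos(-173.1°) + j·sin(-173.1°)) = -13.2 - j1.598 V
Step 2 — Sum components: V_total = 117.2 + j200.2 V.
Step 3 — Convert to polar: |V_total| = 232 V, ∠V_total = 59.7°.

V_total = 232∠59.7° V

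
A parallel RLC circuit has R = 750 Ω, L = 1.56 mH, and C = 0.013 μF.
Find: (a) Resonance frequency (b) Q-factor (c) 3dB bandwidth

Step 1 — Resonance: ω₀ = 1/√(LC) = 1/√(0.00156·1.3e-08) = 2.221e+05 rad/s.
Step 2 — f₀ = ω₀/(2π) = 3.534e+04 Hz.
Step 3 — Parallel Q: Q = R/(ω₀L) = 750/(2.221e+05·0.00156) = 2.165.
Step 4 — Bandwidth: Δω = ω₀/Q = 1.026e+05 rad/s; BW = Δω/(2π) = 1.632e+04 Hz.

(a) f₀ = 3.534e+04 Hz  (b) Q = 2.165  (c) BW = 1.632e+04 Hz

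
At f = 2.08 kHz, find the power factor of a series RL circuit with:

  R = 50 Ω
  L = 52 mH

Step 1 — Angular frequency: ω = 2π·f = 2π·2080 = 1.307e+04 rad/s.
Step 2 — Component impedances:
  R: Z = R = 50 Ω
  L: Z = jωL = j·1.307e+04·0.052 = 0 + j679.6 Ω
Step 3 — Series combination: Z_total = R + L = 50 + j679.6 Ω = 681.4∠85.8° Ω.
Step 4 — Power factor: PF = cos(φ) = Re(Z)/|Z| = 50/681.4 = 0.07338.
Step 5 — Type: Im(Z) = 679.6 ⇒ lagging (phase φ = 85.8°).

PF = 0.07338 (lagging, φ = 85.8°)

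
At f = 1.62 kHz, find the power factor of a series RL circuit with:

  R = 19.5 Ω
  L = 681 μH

Step 1 — Angular frequency: ω = 2π·f = 2π·1620 = 1.018e+04 rad/s.
Step 2 — Component impedances:
  R: Z = R = 19.5 Ω
  L: Z = jωL = j·1.018e+04·0.000681 = 0 + j6.932 Ω
Step 3 — Series combination: Z_total = R + L = 19.5 + j6.932 Ω = 20.7∠19.6° Ω.
Step 4 — Power factor: PF = cos(φ) = Re(Z)/|Z| = 19.5/20.6954 = 0.9422.
Step 5 — Type: Im(Z) = 6.932 ⇒ lagging (phase φ = 19.6°).

PF = 0.9422 (lagging, φ = 19.6°)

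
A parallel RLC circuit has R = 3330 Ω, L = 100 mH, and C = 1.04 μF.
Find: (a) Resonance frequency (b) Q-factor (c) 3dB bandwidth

Step 1 — Resonance: ω₀ = 1/√(LC) = 1/√(0.1·1.04e-06) = 3101 rad/s.
Step 2 — f₀ = ω₀/(2π) = 493.5 Hz.
Step 3 — Parallel Q: Q = R/(ω₀L) = 3330/(3101·0.1) = 10.74.
Step 4 — Bandwidth: Δω = ω₀/Q = 288.8 rad/s; BW = Δω/(2π) = 45.96 Hz.

(a) f₀ = 493.5 Hz  (b) Q = 10.74  (c) BW = 45.96 Hz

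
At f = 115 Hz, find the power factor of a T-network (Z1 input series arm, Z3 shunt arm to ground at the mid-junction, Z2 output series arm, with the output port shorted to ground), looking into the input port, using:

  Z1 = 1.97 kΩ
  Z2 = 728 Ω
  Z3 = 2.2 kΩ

Step 1 — Angular frequency: ω = 2π·f = 2π·115 = 722.6 rad/s.
Step 2 — Component impedances:
  Z1: Z = R = 1970 Ω
  Z2: Z = R = 728 Ω
  Z3: Z = R = 2200 Ω
Step 3 — With the output port shorted to ground, the output series arm Z2 runs from the junction to ground; the shunt arm Z3 also runs from the junction to ground. They appear in parallel: Z3 || Z2 = 547 Ω.
Step 4 — Series with input arm Z1: Z_in = Z1 + (Z3 || Z2) = 2517 Ω = 2517∠0.0° Ω.
Step 5 — Power factor: PF = cos(φ) = Re(Z)/|Z| = 2517/2517 = 1.
Step 6 — Type: Im(Z) = 0 ⇒ unity (phase φ = 0.0°).

PF = 1 (unity, φ = 0.0°)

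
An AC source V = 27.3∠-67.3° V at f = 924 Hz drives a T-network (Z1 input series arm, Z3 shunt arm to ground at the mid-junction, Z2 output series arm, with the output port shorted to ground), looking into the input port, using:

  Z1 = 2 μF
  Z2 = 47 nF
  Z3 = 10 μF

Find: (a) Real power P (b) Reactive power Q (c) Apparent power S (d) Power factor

Step 1 — Angular frequency: ω = 2π·f = 2π·924 = 5806 rad/s.
Step 2 — Component impedances:
  Z1: Z = 1/(jωC) = -j/(ω·C) = 0 - j86.12 Ω
  Z2: Z = 1/(jωC) = -j/(ω·C) = 0 - j3665 Ω
  Z3: Z = 1/(jωC) = -j/(ω·C) = 0 - j17.22 Ω
Step 3 — With the output port shorted to ground, the output series arm Z2 runs from the junction to ground; the shunt arm Z3 also runs from the junction to ground. They appear in parallel: Z3 || Z2 = 0 - j17.14 Ω.
Step 4 — Series with input arm Z1: Z_in = Z1 + (Z3 || Z2) = 0 - j103.3 Ω = 103.3∠-90.0° Ω.
Step 5 — Source phasor: V = 27.3∠-67.3° V = 10.54 - j25.19 V.
Step 6 — Current: I = V / Z = 0.2439 + j0.102 A = 0.2644∠22.7° A.
Step 7 — Complex power: S = V·I* = 0 - j7.217 VA.
Step 8 — Real power: P = Re(S) = 0 W.
Step 9 — Reactive power: Q = Im(S) = -7.217 VAR.
Step 10 — Apparent power: |S| = 7.217 VA.
Step 11 — Power factor: PF = P/|S| = 0 (leading).

(a) P = 0 W  (b) Q = -7.217 VAR  (c) S = 7.217 VA  (d) PF = 0 (leading)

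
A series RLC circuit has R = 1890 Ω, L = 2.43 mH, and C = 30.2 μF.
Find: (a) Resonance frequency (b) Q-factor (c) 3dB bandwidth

Step 1 — Resonance: ω₀ = 1/√(LC) = 1/√(0.00243·3.02e-05) = 3691 rad/s.
Step 2 — f₀ = ω₀/(2π) = 587.5 Hz.
Step 3 — Series Q: Q = ω₀L/R = 3691·0.00243/1890 = 0.004746.
Step 4 — Bandwidth: Δω = ω₀/Q = 7.778e+05 rad/s; BW = Δω/(2π) = 1.238e+05 Hz.

(a) f₀ = 587.5 Hz  (b) Q = 0.004746  (c) BW = 1.238e+05 Hz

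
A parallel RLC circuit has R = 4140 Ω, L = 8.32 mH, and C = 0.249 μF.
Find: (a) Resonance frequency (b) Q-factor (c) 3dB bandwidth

Step 1 — Resonance: ω₀ = 1/√(LC) = 1/√(0.00832·2.49e-07) = 2.197e+04 rad/s.
Step 2 — f₀ = ω₀/(2π) = 3497 Hz.
Step 3 — Parallel Q: Q = R/(ω₀L) = 4140/(2.197e+04·0.00832) = 22.65.
Step 4 — Bandwidth: Δω = ω₀/Q = 970.1 rad/s; BW = Δω/(2π) = 154.4 Hz.

(a) f₀ = 3497 Hz  (b) Q = 22.65  (c) BW = 154.4 Hz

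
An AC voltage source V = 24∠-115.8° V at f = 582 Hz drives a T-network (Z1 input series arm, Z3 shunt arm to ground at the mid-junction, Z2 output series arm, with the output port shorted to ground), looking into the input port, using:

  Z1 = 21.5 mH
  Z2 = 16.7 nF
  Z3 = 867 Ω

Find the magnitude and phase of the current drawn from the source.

Step 1 — Angular frequency: ω = 2π·f = 2π·582 = 3657 rad/s.
Step 2 — Component impedances:
  Z1: Z = jωL = j·3657·0.0215 = 0 + j78.62 Ω
  Z2: Z = 1/(jωC) = -j/(ω·C) = 0 - j1.637e+04 Ω
  Z3: Z = R = 867 Ω
Step 3 — With the output port shorted to ground, the output series arm Z2 runs from the junction to ground; the shunt arm Z3 also runs from the junction to ground. They appear in parallel: Z3 || Z2 = 864.6 - j45.78 Ω.
Step 4 — Series with input arm Z1: Z_in = Z1 + (Z3 || Z2) = 864.6 + j32.85 Ω = 865.2∠2.2° Ω.
Step 5 — Source phasor: V = 24∠-115.8° V = -10.45 - j21.61 V.
Step 6 — Ohm's law: I = V / Z_total = (-10.45 - j21.61) / (864.6 + j32.85) = -0.01301 - j0.0245 A.
Step 7 — Convert to polar: |I| = 0.02774 A, ∠I = -118.0°.

I = 0.02774∠-118.0° A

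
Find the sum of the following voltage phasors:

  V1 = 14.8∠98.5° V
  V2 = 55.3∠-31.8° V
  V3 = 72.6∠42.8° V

Step 1 — Convert each phasor to rectangular form:
  V1 = 14.8·(cos(98.5°) + j·sin(98.5°)) = -2.188 + j14.64 V
  V2 = 55.3·(cos(-31.8°) + j·sin(-31.8°)) = 47 - j29.14 V
  V3 = 72.6·(cos(42.8°) + j·sin(42.8°)) = 53.27 + j49.33 V
Step 2 — Sum components: V_total = 98.08 + j34.82 V.
Step 3 — Convert to polar: |V_total| = 104.1 V, ∠V_total = 19.5°.

V_total = 104.1∠19.5° V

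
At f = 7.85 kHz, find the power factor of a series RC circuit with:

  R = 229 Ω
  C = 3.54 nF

Step 1 — Angular frequency: ω = 2π·f = 2π·7850 = 4.932e+04 rad/s.
Step 2 — Component impedances:
  R: Z = R = 229 Ω
  C: Z = 1/(jωC) = -j/(ω·C) = 0 - j5727 Ω
Step 3 — Series combination: Z_total = R + C = 229 - j5727 Ω = 5732∠-87.7° Ω.
Step 4 — Power factor: PF = cos(φ) = Re(Z)/|Z| = 229/5732 = 0.03995.
Step 5 — Type: Im(Z) = -5727 ⇒ leading (phase φ = -87.7°).

PF = 0.03995 (leading, φ = -87.7°)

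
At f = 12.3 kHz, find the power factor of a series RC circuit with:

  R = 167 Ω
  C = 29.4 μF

Step 1 — Angular frequency: ω = 2π·f = 2π·1.23e+04 = 7.728e+04 rad/s.
Step 2 — Component impedances:
  R: Z = R = 167 Ω
  C: Z = 1/(jωC) = -j/(ω·C) = 0 - j0.4401 Ω
Step 3 — Series combination: Z_total = R + C = 167 - j0.4401 Ω = 167∠-0.2° Ω.
Step 4 — Power factor: PF = cos(φ) = Re(Z)/|Z| = 167/167 = 1.
Step 5 — Type: Im(Z) = -0.4401 ⇒ leading (phase φ = -0.2°).

PF = 1 (leading, φ = -0.2°)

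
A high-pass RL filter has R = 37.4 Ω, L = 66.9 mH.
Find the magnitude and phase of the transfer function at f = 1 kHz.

Step 1 — Angular frequency: ω = 2π·1000 = 6283 rad/s.
Step 2 — Transfer function: H(jω) = jωL/(R + jωL).
Step 3 — Numerator jωL = j·420.3; denominator R + jωL = 37.4 + j420.3.
Step 4 — H = 0.9921 + j0.08828.
Step 5 — Magnitude: |H| = 0.9961 (-0.0 dB); phase: φ = 5.1°.

|H| = 0.9961 (-0.0 dB), φ = 5.1°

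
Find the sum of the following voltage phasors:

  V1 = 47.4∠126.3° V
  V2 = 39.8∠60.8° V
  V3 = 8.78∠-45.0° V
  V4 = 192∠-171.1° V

Step 1 — Convert each phasor to rectangular form:
  V1 = 47.4·(cos(126.3°) + j·sin(126.3°)) = -28.06 + j38.2 V
  V2 = 39.8·(cos(60.8°) + j·sin(60.8°)) = 19.42 + j34.74 V
  V3 = 8.78·(cos(-45.0°) + j·sin(-45.0°)) = 6.208 - j6.208 V
  V4 = 192·(cos(-171.1°) + j·sin(-171.1°)) = -189.7 - j29.7 V
Step 2 — Sum components: V_total = -192.1 + j37.03 V.
Step 3 — Convert to polar: |V_total| = 195.7 V, ∠V_total = 169.1°.

V_total = 195.7∠169.1° V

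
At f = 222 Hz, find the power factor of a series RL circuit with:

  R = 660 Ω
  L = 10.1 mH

Step 1 — Angular frequency: ω = 2π·f = 2π·222 = 1395 rad/s.
Step 2 — Component impedances:
  R: Z = R = 660 Ω
  L: Z = jωL = j·1395·0.0101 = 0 + j14.09 Ω
Step 3 — Series combination: Z_total = R + L = 660 + j14.09 Ω = 660.2∠1.2° Ω.
Step 4 — Power factor: PF = cos(φ) = Re(Z)/|Z| = 660/660.15 = 0.9998.
Step 5 — Type: Im(Z) = 14.09 ⇒ lagging (phase φ = 1.2°).

PF = 0.9998 (lagging, φ = 1.2°)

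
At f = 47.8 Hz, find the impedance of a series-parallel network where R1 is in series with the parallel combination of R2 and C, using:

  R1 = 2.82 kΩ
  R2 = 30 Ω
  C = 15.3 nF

Step 1 — Angular frequency: ω = 2π·f = 2π·47.8 = 300.3 rad/s.
Step 2 — Component impedances:
  R1: Z = R = 2820 Ω
  R2: Z = R = 30 Ω
  C: Z = 1/(jωC) = -j/(ω·C) = 0 - j2.176e+05 Ω
Step 3 — Parallel branch: R2 || C = 1/(1/R2 + 1/C) = 30 - j0.004136 Ω.
Step 4 — Series with R1: Z_total = R1 + (R2 || C) = 2850 - j0.004136 Ω = 2850∠-0.0° Ω.

Z = 2850 - j0.004136 Ω = 2850∠-0.0° Ω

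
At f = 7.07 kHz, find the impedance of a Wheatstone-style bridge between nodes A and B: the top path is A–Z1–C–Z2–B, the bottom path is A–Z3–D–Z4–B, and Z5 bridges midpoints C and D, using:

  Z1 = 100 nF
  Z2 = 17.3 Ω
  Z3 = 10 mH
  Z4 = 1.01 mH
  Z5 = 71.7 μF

Step 1 — Angular frequency: ω = 2π·f = 2π·7070 = 4.442e+04 rad/s.
Step 2 — Component impedances:
  Z1: Z = 1/(jωC) = -j/(ω·C) = 0 - j225.1 Ω
  Z2: Z = R = 17.3 Ω
  Z3: Z = jωL = j·4.442e+04·0.01 = 0 + j444.2 Ω
  Z4: Z = jωL = j·4.442e+04·0.00101 = 0 + j44.87 Ω
  Z5: Z = 1/(jωC) = -j/(ω·C) = 0 - j0.314 Ω
Step 3 — Bridge requires nodal analysis (the Z5 bridge couples midpoints C and D, so the two paths cannot be reduced to a simple series/parallel combination). Setting node B to ground and injecting 1 A at node A, the 3-node admittance system at A, C, D solves to V_A = Z_AB = 14.82 - j451 Ω = 451.2∠-88.1° Ω.

Z = 14.82 - j451 Ω = 451.2∠-88.1° Ω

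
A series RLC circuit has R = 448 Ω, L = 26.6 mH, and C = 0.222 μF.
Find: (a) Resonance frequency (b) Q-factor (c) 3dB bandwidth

Step 1 — Resonance: ω₀ = 1/√(LC) = 1/√(0.0266·2.22e-07) = 1.301e+04 rad/s.
Step 2 — f₀ = ω₀/(2π) = 2071 Hz.
Step 3 — Series Q: Q = ω₀L/R = 1.301e+04·0.0266/448 = 0.7727.
Step 4 — Bandwidth: Δω = ω₀/Q = 1.684e+04 rad/s; BW = Δω/(2π) = 2681 Hz.

(a) f₀ = 2071 Hz  (b) Q = 0.7727  (c) BW = 2681 Hz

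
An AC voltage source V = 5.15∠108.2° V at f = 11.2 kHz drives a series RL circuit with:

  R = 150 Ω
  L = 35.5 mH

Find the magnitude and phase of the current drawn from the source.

Step 1 — Angular frequency: ω = 2π·f = 2π·1.12e+04 = 7.037e+04 rad/s.
Step 2 — Component impedances:
  R: Z = R = 150 Ω
  L: Z = jωL = j·7.037e+04·0.0355 = 0 + j2498 Ω
Step 3 — Series combination: Z_total = R + L = 150 + j2498 Ω = 2503∠86.6° Ω.
Step 4 — Source phasor: V = 5.15∠108.2° V = -1.609 + j4.892 V.
Step 5 — Ohm's law: I = V / Z_total = (-1.609 + j4.892) / (150 + j2498) = 0.001913 + j0.0007587 A.
Step 6 — Convert to polar: |I| = 0.002058 A, ∠I = 21.6°.

I = 0.002058∠21.6° A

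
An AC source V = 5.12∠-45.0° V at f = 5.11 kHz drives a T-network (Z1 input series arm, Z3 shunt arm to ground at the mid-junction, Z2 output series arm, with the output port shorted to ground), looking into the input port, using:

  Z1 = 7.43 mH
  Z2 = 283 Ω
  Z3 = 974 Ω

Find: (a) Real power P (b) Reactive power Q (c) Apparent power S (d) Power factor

Step 1 — Angular frequency: ω = 2π·f = 2π·5110 = 3.211e+04 rad/s.
Step 2 — Component impedances:
  Z1: Z = jωL = j·3.211e+04·0.00743 = 0 + j238.6 Ω
  Z2: Z = R = 283 Ω
  Z3: Z = R = 974 Ω
Step 3 — With the output port shorted to ground, the output series arm Z2 runs from the junction to ground; the shunt arm Z3 also runs from the junction to ground. They appear in parallel: Z3 || Z2 = 219.3 Ω.
Step 4 — Series with input arm Z1: Z_in = Z1 + (Z3 || Z2) = 219.3 + j238.6 Ω = 324∠47.4° Ω.
Step 5 — Source phasor: V = 5.12∠-45.0° V = 3.62 - j3.62 V.
Step 6 — Current: I = V / Z = -0.0006645 - j0.01579 A = 0.0158∠-92.4° A.
Step 7 — Complex power: S = V·I* = 0.05475 + j0.05956 VA.
Step 8 — Real power: P = Re(S) = 0.05475 W.
Step 9 — Reactive power: Q = Im(S) = 0.05956 VAR.
Step 10 — Apparent power: |S| = 0.0809 VA.
Step 11 — Power factor: PF = P/|S| = 0.6767 (lagging).

(a) P = 0.05475 W  (b) Q = 0.05956 VAR  (c) S = 0.0809 VA  (d) PF = 0.6767 (lagging)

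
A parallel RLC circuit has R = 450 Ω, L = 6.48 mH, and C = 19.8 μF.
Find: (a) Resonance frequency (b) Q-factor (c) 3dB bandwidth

Step 1 — Resonance: ω₀ = 1/√(LC) = 1/√(0.00648·1.98e-05) = 2792 rad/s.
Step 2 — f₀ = ω₀/(2π) = 444.3 Hz.
Step 3 — Parallel Q: Q = R/(ω₀L) = 450/(2792·0.00648) = 24.87.
Step 4 — Bandwidth: Δω = ω₀/Q = 112.2 rad/s; BW = Δω/(2π) = 17.86 Hz.

(a) f₀ = 444.3 Hz  (b) Q = 24.87  (c) BW = 17.86 Hz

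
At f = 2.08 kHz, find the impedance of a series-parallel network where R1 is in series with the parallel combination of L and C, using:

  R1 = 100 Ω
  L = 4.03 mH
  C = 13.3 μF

Step 1 — Angular frequency: ω = 2π·f = 2π·2080 = 1.307e+04 rad/s.
Step 2 — Component impedances:
  R1: Z = R = 100 Ω
  L: Z = jωL = j·1.307e+04·0.00403 = 0 + j52.67 Ω
  C: Z = 1/(jωC) = -j/(ω·C) = 0 - j5.753 Ω
Step 3 — Parallel branch: L || C = 1/(1/L + 1/C) = 0 - j6.459 Ω.
Step 4 — Series with R1: Z_total = R1 + (L || C) = 100 - j6.459 Ω = 100.2∠-3.7° Ω.

Z = 100 - j6.459 Ω = 100.2∠-3.7° Ω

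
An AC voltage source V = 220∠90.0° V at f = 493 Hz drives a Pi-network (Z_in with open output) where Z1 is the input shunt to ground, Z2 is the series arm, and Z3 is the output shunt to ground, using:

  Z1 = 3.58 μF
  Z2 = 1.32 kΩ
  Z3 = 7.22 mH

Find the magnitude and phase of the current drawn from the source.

Step 1 — Angular frequency: ω = 2π·f = 2π·493 = 3098 rad/s.
Step 2 — Component impedances:
  Z1: Z = 1/(jωC) = -j/(ω·C) = 0 - j90.18 Ω
  Z2: Z = R = 1320 Ω
  Z3: Z = jωL = j·3098·0.00722 = 0 + j22.36 Ω
Step 3 — With open output, the series arm Z2 and the output shunt Z3 appear in series to ground: Z2 + Z3 = 1320 + j22.36 Ω.
Step 4 — Parallel with input shunt Z1: Z_in = Z1 || (Z2 + Z3) = 6.144 - j89.86 Ω = 90.07∠-86.1° Ω.
Step 5 — Source phasor: V = 220∠90.0° V = 0 + j220 V.
Step 6 — Ohm's law: I = V / Z_total = (0 + j220) / (6.144 - j89.86) = -2.437 + j0.1666 A.
Step 7 — Convert to polar: |I| = 2.443 A, ∠I = 176.1°.

I = 2.443∠176.1° A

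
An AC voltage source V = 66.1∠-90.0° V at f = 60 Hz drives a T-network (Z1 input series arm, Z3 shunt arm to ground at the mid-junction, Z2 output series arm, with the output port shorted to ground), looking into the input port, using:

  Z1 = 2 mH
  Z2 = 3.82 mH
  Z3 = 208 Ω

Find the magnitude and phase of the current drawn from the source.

Step 1 — Angular frequency: ω = 2π·f = 2π·60 = 377 rad/s.
Step 2 — Component impedances:
  Z1: Z = jωL = j·377·0.002 = 0 + j0.754 Ω
  Z2: Z = jωL = j·377·0.00382 = 0 + j1.44 Ω
  Z3: Z = R = 208 Ω
Step 3 — With the output port shorted to ground, the output series arm Z2 runs from the junction to ground; the shunt arm Z3 also runs from the junction to ground. They appear in parallel: Z3 || Z2 = 0.00997 + j1.44 Ω.
Step 4 — Series with input arm Z1: Z_in = Z1 + (Z3 || Z2) = 0.00997 + j2.194 Ω = 2.194∠89.7° Ω.
Step 5 — Source phasor: V = 66.1∠-90.0° V = 0 - j66.1 V.
Step 6 — Ohm's law: I = V / Z_total = (0 - j66.1) / (0.00997 + j2.194) = -30.13 - j0.1369 A.
Step 7 — Convert to polar: |I| = 30.13 A, ∠I = -179.7°.

I = 30.13∠-179.7° A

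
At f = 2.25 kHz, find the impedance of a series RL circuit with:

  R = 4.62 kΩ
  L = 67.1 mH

Step 1 — Angular frequency: ω = 2π·f = 2π·2250 = 1.414e+04 rad/s.
Step 2 — Component impedances:
  R: Z = R = 4620 Ω
  L: Z = jωL = j·1.414e+04·0.0671 = 0 + j948.6 Ω
Step 3 — Series combination: Z_total = R + L = 4620 + j948.6 Ω = 4716∠11.6° Ω.

Z = 4620 + j948.6 Ω = 4716∠11.6° Ω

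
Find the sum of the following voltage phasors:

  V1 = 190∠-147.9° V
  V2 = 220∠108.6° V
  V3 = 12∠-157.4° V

Step 1 — Convert each phasor to rectangular form:
  V1 = 190·(cos(-147.9°) + j·sin(-147.9°)) = -161 - j101 V
  V2 = 220·(cos(108.6°) + j·sin(108.6°)) = -70.17 + j208.5 V
  V3 = 12·(cos(-157.4°) + j·sin(-157.4°)) = -11.08 - j4.612 V
Step 2 — Sum components: V_total = -242.2 + j102.9 V.
Step 3 — Convert to polar: |V_total| = 263.2 V, ∠V_total = 157.0°.

V_total = 263.2∠157.0° V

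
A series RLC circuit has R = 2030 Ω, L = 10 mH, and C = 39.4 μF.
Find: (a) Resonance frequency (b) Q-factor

Step 1 — Resonance condition Im(Z)=0 gives ω₀ = 1/√(LC).
Step 2 — ω₀ = 1/√(0.01·3.94e-05) = 1593 rad/s.
Step 3 — f₀ = ω₀/(2π) = 253.6 Hz.
Step 4 — Series Q: Q = ω₀L/R = 1593·0.01/2030 = 0.007848.

(a) f₀ = 253.6 Hz  (b) Q = 0.007848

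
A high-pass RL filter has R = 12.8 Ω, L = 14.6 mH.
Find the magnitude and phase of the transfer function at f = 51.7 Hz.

Step 1 — Angular frequency: ω = 2π·51.7 = 324.8 rad/s.
Step 2 — Transfer function: H(jω) = jωL/(R + jωL).
Step 3 — Numerator jωL = j·4.743; denominator R + jωL = 12.8 + j4.743.
Step 4 — H = 0.1207 + j0.3258.
Step 5 — Magnitude: |H| = 0.3474 (-9.2 dB); phase: φ = 69.7°.

|H| = 0.3474 (-9.2 dB), φ = 69.7°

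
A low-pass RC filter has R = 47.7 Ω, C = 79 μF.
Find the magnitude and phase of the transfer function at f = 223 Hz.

Step 1 — Angular frequency: ω = 2π·223 = 1401 rad/s.
Step 2 — Transfer function: H(jω) = 1/(1 + jωRC).
Step 3 — Denominator: 1 + jωRC = 1 + j·1401·47.7·7.9e-05 = 1 + j5.28.
Step 4 — H = 0.03463 - j0.1828.
Step 5 — Magnitude: |H| = 0.1861 (-14.6 dB); phase: φ = -79.3°.

|H| = 0.1861 (-14.6 dB), φ = -79.3°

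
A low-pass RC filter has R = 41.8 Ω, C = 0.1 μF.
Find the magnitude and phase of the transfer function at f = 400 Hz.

Step 1 — Angular frequency: ω = 2π·400 = 2513 rad/s.
Step 2 — Transfer function: H(jω) = 1/(1 + jωRC).
Step 3 — Denominator: 1 + jωRC = 1 + j·2513·41.8·1e-07 = 1 + j0.01051.
Step 4 — H = 0.9999 - j0.0105.
Step 5 — Magnitude: |H| = 0.9999 (-0.0 dB); phase: φ = -0.6°.

|H| = 0.9999 (-0.0 dB), φ = -0.6°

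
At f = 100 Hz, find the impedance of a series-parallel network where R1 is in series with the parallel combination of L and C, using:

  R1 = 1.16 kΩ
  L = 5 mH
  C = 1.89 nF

Step 1 — Angular frequency: ω = 2π·f = 2π·100 = 628.3 rad/s.
Step 2 — Component impedances:
  R1: Z = R = 1160 Ω
  L: Z = jωL = j·628.3·0.005 = 0 + j3.142 Ω
  C: Z = 1/(jωC) = -j/(ω·C) = 0 - j8.421e+05 Ω
Step 3 — Parallel branch: L || C = 1/(1/L + 1/C) = 0 + j3.142 Ω.
Step 4 — Series with R1: Z_total = R1 + (L || C) = 1160 + j3.142 Ω = 1160∠0.2° Ω.

Z = 1160 + j3.142 Ω = 1160∠0.2° Ω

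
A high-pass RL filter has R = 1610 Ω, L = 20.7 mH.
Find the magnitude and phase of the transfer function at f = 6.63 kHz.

Step 1 — Angular frequency: ω = 2π·6630 = 4.166e+04 rad/s.
Step 2 — Transfer function: H(jω) = jωL/(R + jωL).
Step 3 — Numerator jωL = j·862.3; denominator R + jωL = 1610 + j862.3.
Step 4 — H = 0.2229 + j0.4162.
Step 5 — Magnitude: |H| = 0.4721 (-6.5 dB); phase: φ = 61.8°.

|H| = 0.4721 (-6.5 dB), φ = 61.8°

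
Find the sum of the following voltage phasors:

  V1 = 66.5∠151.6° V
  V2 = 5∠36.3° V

Step 1 — Convert each phasor to rectangular form:
  V1 = 66.5·(cos(151.6°) + j·sin(151.6°)) = -58.5 + j31.63 V
  V2 = 5·(cos(36.3°) + j·sin(36.3°)) = 4.03 + j2.96 V
Step 2 — Sum components: V_total = -54.47 + j34.59 V.
Step 3 — Convert to polar: |V_total| = 64.52 V, ∠V_total = 147.6°.

V_total = 64.52∠147.6° V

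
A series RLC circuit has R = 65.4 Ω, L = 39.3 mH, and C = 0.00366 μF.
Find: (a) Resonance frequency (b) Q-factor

Step 1 — Resonance condition Im(Z)=0 gives ω₀ = 1/√(LC).
Step 2 — ω₀ = 1/√(0.0393·3.66e-09) = 8.338e+04 rad/s.
Step 3 — f₀ = ω₀/(2π) = 1.327e+04 Hz.
Step 4 — Series Q: Q = ω₀L/R = 8.338e+04·0.0393/65.4 = 50.1.

(a) f₀ = 1.327e+04 Hz  (b) Q = 50.1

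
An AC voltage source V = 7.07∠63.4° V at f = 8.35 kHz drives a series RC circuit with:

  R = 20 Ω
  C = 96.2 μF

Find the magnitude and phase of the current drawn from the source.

Step 1 — Angular frequency: ω = 2π·f = 2π·8350 = 5.246e+04 rad/s.
Step 2 — Component impedances:
  R: Z = R = 20 Ω
  C: Z = 1/(jωC) = -j/(ω·C) = 0 - j0.1981 Ω
Step 3 — Series combination: Z_total = R + C = 20 - j0.1981 Ω = 20∠-0.6° Ω.
Step 4 — Source phasor: V = 7.07∠63.4° V = 3.166 + j6.322 V.
Step 5 — Ohm's law: I = V / Z_total = (3.166 + j6.322) / (20 - j0.1981) = 0.1551 + j0.3176 A.
Step 6 — Convert to polar: |I| = 0.3535 A, ∠I = 64.0°.

I = 0.3535∠64.0° A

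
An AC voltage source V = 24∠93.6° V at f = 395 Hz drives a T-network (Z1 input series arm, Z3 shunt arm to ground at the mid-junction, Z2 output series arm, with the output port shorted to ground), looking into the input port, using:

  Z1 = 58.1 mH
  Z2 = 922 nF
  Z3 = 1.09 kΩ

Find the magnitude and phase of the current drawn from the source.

Step 1 — Angular frequency: ω = 2π·f = 2π·395 = 2482 rad/s.
Step 2 — Component impedances:
  Z1: Z = jωL = j·2482·0.0581 = 0 + j144.2 Ω
  Z2: Z = 1/(jωC) = -j/(ω·C) = 0 - j437 Ω
  Z3: Z = R = 1090 Ω
Step 3 — With the output port shorted to ground, the output series arm Z2 runs from the junction to ground; the shunt arm Z3 also runs from the junction to ground. They appear in parallel: Z3 || Z2 = 150.9 - j376.5 Ω.
Step 4 — Series with input arm Z1: Z_in = Z1 + (Z3 || Z2) = 150.9 - j232.3 Ω = 277∠-57.0° Ω.
Step 5 — Source phasor: V = 24∠93.6° V = -1.507 + j23.95 V.
Step 6 — Ohm's law: I = V / Z_total = (-1.507 + j23.95) / (150.9 - j232.3) = -0.07546 + j0.04255 A.
Step 7 — Convert to polar: |I| = 0.08663 A, ∠I = 150.6°.

I = 0.08663∠150.6° A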